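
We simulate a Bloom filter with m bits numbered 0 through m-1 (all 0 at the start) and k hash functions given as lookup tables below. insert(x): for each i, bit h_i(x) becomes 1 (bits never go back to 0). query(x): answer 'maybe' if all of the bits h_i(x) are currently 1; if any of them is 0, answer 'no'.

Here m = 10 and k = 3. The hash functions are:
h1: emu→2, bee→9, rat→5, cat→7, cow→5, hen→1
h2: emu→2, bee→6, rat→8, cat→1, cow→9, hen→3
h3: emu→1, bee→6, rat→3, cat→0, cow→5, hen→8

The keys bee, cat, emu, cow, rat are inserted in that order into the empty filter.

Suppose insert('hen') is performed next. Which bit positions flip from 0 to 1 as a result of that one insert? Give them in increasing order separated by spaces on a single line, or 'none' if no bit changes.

Start: bits=0000000000
After insert 'bee': sets bits 6 9 -> bits=0000001001
After insert 'cat': sets bits 0 1 7 -> bits=1100001101
After insert 'emu': sets bits 1 2 -> bits=1110001101
After insert 'cow': sets bits 5 9 -> bits=1110011101
After insert 'rat': sets bits 3 5 8 -> bits=1111011111
insert 'hen' would touch bits 1 3 8; currently bit1=1, bit3=1, bit8=1
Bits that are 0 among those (would change 0->1): none

Answer: none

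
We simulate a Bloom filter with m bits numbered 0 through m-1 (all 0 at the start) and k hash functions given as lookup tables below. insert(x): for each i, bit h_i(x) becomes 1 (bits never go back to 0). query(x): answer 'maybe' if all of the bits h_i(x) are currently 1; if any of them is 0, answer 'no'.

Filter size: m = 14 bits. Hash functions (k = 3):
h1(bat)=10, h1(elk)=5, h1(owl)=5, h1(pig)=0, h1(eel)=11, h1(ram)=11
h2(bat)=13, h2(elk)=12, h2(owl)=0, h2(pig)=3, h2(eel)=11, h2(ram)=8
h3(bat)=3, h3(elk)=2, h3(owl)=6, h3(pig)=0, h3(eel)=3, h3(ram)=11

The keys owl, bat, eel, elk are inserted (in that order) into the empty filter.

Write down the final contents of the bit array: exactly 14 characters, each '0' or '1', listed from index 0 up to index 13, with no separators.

Answer: 10110110001111

Derivation:
Start: bits=00000000000000
After insert 'owl': sets bits 0 5 6 -> bits=10000110000000
After insert 'bat': sets bits 3 10 13 -> bits=10010110001001
After insert 'eel': sets bits 3 11 -> bits=10010110001101
After insert 'elk': sets bits 2 5 12 -> bits=10110110001111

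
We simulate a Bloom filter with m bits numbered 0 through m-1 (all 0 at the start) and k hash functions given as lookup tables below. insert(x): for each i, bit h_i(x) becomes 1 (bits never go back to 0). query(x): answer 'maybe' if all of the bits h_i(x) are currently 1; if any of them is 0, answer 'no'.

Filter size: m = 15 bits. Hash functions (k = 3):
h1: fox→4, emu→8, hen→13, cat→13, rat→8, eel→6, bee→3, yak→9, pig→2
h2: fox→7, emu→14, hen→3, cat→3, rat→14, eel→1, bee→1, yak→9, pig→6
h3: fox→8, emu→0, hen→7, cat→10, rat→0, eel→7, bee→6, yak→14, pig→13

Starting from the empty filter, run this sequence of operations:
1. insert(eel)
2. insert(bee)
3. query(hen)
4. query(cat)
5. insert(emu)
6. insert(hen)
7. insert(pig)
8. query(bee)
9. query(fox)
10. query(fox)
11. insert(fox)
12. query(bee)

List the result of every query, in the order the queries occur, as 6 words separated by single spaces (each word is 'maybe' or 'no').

Start: bits=000000000000000
Op 1: insert eel -> sets bits 1 6 7 -> bits=010000110000000
Op 2: insert bee -> sets bits 1 3 6 -> bits=010100110000000
Op 3: query hen -> checks bit3=1, bit7=1, bit13=0 (has a 0) -> no
Op 4: query cat -> checks bit3=1, bit10=0, bit13=0 (has a 0) -> no
Op 5: insert emu -> sets bits 0 8 14 -> bits=110100111000001
Op 6: insert hen -> sets bits 3 7 13 -> bits=110100111000011
Op 7: insert pig -> sets bits 2 6 13 -> bits=111100111000011
Op 8: query bee -> checks bit1=1, bit3=1, bit6=1 (all 1) -> maybe
Op 9: query fox -> checks bit4=0, bit7=1, bit8=1 (has a 0) -> no
Op 10: query fox -> checks bit4=0, bit7=1, bit8=1 (has a 0) -> no
Op 11: insert fox -> sets bits 4 7 8 -> bits=111110111000011
Op 12: query bee -> checks bit1=1, bit3=1, bit6=1 (all 1) -> maybe
Query results in order: no no maybe no no maybe

Answer: no no maybe no no maybe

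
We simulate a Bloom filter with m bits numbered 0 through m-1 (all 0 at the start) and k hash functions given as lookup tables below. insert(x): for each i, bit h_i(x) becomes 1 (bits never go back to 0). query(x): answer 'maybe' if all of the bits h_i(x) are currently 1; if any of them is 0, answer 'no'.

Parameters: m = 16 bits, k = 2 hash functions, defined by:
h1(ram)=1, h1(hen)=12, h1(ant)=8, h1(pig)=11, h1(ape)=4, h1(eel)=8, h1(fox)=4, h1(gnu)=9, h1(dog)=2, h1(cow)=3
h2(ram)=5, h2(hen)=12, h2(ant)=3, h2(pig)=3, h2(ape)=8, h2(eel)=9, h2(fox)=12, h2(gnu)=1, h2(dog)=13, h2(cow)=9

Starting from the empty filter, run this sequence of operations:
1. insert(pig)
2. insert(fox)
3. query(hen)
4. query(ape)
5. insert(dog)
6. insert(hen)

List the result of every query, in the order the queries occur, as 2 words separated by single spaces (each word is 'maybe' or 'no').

Answer: maybe no

Derivation:
Start: bits=0000000000000000
Op 1: insert pig -> sets bits 3 11 -> bits=0001000000010000
Op 2: insert fox -> sets bits 4 12 -> bits=0001100000011000
Op 3: query hen -> checks bit12=1 (all 1) -> maybe
Op 4: query ape -> checks bit4=1, bit8=0 (has a 0) -> no
Op 5: insert dog -> sets bits 2 13 -> bits=0011100000011100
Op 6: insert hen -> sets bits 12 -> bits=0011100000011100
Query results in order: maybe no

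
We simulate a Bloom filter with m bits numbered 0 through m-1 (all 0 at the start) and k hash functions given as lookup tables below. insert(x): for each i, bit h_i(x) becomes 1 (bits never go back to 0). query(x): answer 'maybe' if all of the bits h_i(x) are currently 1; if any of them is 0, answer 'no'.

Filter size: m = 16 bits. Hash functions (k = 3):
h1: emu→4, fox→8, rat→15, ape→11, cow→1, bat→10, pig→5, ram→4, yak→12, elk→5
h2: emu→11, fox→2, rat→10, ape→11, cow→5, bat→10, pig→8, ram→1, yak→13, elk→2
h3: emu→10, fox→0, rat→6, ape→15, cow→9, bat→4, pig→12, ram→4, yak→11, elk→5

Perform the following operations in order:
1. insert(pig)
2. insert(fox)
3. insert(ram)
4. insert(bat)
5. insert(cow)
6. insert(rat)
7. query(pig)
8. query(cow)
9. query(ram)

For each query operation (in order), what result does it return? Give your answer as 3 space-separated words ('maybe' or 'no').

Answer: maybe maybe maybe

Derivation:
Start: bits=0000000000000000
Op 1: insert pig -> sets bits 5 8 12 -> bits=0000010010001000
Op 2: insert fox -> sets bits 0 2 8 -> bits=1010010010001000
Op 3: insert ram -> sets bits 1 4 -> bits=1110110010001000
Op 4: insert bat -> sets bits 4 10 -> bits=1110110010101000
Op 5: insert cow -> sets bits 1 5 9 -> bits=1110110011101000
Op 6: insert rat -> sets bits 6 10 15 -> bits=1110111011101001
Op 7: query pig -> checks bit5=1, bit8=1, bit12=1 (all 1) -> maybe
Op 8: query cow -> checks bit1=1, bit5=1, bit9=1 (all 1) -> maybe
Op 9: query ram -> checks bit1=1, bit4=1 (all 1) -> maybe
Query results in order: maybe maybe maybe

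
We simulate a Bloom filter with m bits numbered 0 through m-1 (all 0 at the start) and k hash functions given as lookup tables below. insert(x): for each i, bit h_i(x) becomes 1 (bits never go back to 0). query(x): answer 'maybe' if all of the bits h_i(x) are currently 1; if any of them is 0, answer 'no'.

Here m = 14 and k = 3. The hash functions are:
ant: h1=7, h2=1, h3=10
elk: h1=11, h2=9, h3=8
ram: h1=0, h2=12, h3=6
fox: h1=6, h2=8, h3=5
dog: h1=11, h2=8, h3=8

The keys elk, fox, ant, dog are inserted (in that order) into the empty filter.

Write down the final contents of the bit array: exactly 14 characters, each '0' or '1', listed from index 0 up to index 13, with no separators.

Start: bits=00000000000000
After insert 'elk': sets bits 8 9 11 -> bits=00000000110100
After insert 'fox': sets bits 5 6 8 -> bits=00000110110100
After insert 'ant': sets bits 1 7 10 -> bits=01000111111100
After insert 'dog': sets bits 8 11 -> bits=01000111111100

Answer: 01000111111100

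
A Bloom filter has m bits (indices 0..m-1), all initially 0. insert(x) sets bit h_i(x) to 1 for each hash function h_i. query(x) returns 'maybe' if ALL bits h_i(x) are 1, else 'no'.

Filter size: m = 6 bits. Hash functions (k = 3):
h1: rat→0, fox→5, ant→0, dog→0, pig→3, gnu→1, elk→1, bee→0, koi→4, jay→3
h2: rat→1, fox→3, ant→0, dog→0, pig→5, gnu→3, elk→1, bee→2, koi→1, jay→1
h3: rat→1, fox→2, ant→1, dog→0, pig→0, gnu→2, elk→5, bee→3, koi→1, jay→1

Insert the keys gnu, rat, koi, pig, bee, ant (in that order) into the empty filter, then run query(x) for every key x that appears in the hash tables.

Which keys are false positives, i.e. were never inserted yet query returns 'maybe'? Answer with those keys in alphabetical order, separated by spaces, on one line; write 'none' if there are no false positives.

Answer: dog elk fox jay

Derivation:
Start: bits=000000
After insert 'gnu': sets bits 1 2 3 -> bits=011100
After insert 'rat': sets bits 0 1 -> bits=111100
After insert 'koi': sets bits 1 4 -> bits=111110
After insert 'pig': sets bits 0 3 5 -> bits=111111
After insert 'bee': sets bits 0 2 3 -> bits=111111
After insert 'ant': sets bits 0 1 -> bits=111111
Not inserted: dog elk fox jay — query each against bits=111111:
query dog: checks bit0=1 (all 1) -> maybe => FALSE POSITIVE
query elk: checks bit1=1, bit5=1 (all 1) -> maybe => FALSE POSITIVE
query fox: checks bit2=1, bit3=1, bit5=1 (all 1) -> maybe => FALSE POSITIVE
query jay: checks bit1=1, bit3=1 (all 1) -> maybe => FALSE POSITIVE
False positives (alphabetical): dog elk fox jay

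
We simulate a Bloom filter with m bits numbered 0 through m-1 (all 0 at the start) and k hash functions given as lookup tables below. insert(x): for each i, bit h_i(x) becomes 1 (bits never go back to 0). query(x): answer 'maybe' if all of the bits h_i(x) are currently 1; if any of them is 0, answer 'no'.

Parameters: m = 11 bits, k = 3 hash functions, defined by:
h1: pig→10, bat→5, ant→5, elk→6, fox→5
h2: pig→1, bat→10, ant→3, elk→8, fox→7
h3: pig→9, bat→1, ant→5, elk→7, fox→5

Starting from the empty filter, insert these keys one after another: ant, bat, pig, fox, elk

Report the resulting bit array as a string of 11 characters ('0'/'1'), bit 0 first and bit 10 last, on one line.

Start: bits=00000000000
After insert 'ant': sets bits 3 5 -> bits=00010100000
After insert 'bat': sets bits 1 5 10 -> bits=01010100001
After insert 'pig': sets bits 1 9 10 -> bits=01010100011
After insert 'fox': sets bits 5 7 -> bits=01010101011
After insert 'elk': sets bits 6 7 8 -> bits=01010111111

Answer: 01010111111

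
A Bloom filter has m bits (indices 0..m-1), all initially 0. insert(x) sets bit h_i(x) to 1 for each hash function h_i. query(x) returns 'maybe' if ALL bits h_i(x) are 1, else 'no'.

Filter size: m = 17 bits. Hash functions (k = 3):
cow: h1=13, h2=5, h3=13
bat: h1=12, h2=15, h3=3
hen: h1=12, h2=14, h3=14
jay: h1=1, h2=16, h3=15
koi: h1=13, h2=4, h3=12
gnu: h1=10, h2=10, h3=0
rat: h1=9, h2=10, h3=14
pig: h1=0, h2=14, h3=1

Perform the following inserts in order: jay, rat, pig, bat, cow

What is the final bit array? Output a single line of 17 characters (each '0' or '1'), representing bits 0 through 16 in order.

Answer: 11010100011011111

Derivation:
Start: bits=00000000000000000
After insert 'jay': sets bits 1 15 16 -> bits=01000000000000011
After insert 'rat': sets bits 9 10 14 -> bits=01000000011000111
After insert 'pig': sets bits 0 1 14 -> bits=11000000011000111
After insert 'bat': sets bits 3 12 15 -> bits=11010000011010111
After insert 'cow': sets bits 5 13 -> bits=11010100011011111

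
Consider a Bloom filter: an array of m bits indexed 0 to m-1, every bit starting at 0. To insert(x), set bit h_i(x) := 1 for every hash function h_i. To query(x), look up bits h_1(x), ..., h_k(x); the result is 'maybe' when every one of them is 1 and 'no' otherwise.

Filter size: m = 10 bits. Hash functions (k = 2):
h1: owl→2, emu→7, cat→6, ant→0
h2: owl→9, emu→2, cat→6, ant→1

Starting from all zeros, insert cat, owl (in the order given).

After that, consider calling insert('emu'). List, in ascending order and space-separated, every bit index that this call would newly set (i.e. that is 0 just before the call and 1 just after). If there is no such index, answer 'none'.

Answer: 7

Derivation:
Start: bits=0000000000
After insert 'cat': sets bits 6 -> bits=0000001000
After insert 'owl': sets bits 2 9 -> bits=0010001001
insert 'emu' would touch bits 2 7; currently bit2=1, bit7=0
Bits that are 0 among those (would change 0->1): 7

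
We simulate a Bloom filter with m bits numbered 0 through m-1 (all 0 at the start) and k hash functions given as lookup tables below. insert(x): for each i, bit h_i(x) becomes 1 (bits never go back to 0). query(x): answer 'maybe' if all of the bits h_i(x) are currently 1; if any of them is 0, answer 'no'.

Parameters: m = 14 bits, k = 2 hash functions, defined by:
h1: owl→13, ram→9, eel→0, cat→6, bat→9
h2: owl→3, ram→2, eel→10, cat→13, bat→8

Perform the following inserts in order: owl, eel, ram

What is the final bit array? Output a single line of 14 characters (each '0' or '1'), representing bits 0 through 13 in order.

Answer: 10110000011001

Derivation:
Start: bits=00000000000000
After insert 'owl': sets bits 3 13 -> bits=00010000000001
After insert 'eel': sets bits 0 10 -> bits=10010000001001
After insert 'ram': sets bits 2 9 -> bits=10110000011001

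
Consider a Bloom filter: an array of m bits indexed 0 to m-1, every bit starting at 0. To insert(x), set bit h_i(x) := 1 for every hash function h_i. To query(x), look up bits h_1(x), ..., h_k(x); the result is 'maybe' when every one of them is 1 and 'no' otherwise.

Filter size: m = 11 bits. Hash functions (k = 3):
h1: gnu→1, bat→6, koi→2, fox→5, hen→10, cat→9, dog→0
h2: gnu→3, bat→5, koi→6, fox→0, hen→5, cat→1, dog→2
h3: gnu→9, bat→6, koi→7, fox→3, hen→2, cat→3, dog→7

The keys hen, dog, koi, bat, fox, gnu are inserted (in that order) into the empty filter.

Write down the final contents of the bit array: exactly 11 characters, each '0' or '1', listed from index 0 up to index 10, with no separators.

Answer: 11110111011

Derivation:
Start: bits=00000000000
After insert 'hen': sets bits 2 5 10 -> bits=00100100001
After insert 'dog': sets bits 0 2 7 -> bits=10100101001
After insert 'koi': sets bits 2 6 7 -> bits=10100111001
After insert 'bat': sets bits 5 6 -> bits=10100111001
After insert 'fox': sets bits 0 3 5 -> bits=10110111001
After insert 'gnu': sets bits 1 3 9 -> bits=11110111011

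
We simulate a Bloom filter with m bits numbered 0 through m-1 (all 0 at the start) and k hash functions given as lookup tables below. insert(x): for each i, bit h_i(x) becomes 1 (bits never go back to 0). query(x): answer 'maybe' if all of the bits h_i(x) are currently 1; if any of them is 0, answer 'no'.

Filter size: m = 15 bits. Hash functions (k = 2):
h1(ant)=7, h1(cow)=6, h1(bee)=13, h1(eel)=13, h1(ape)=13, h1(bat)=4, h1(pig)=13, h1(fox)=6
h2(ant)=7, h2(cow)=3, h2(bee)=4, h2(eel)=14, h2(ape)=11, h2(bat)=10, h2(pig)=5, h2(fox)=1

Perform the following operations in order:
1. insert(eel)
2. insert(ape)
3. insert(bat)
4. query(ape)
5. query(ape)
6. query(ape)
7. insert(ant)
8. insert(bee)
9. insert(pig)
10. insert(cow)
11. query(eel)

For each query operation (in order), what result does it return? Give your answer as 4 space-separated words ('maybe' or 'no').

Start: bits=000000000000000
Op 1: insert eel -> sets bits 13 14 -> bits=000000000000011
Op 2: insert ape -> sets bits 11 13 -> bits=000000000001011
Op 3: insert bat -> sets bits 4 10 -> bits=000010000011011
Op 4: query ape -> checks bit11=1, bit13=1 (all 1) -> maybe
Op 5: query ape -> checks bit11=1, bit13=1 (all 1) -> maybe
Op 6: query ape -> checks bit11=1, bit13=1 (all 1) -> maybe
Op 7: insert ant -> sets bits 7 -> bits=000010010011011
Op 8: insert bee -> sets bits 4 13 -> bits=000010010011011
Op 9: insert pig -> sets bits 5 13 -> bits=000011010011011
Op 10: insert cow -> sets bits 3 6 -> bits=000111110011011
Op 11: query eel -> checks bit13=1, bit14=1 (all 1) -> maybe
Query results in order: maybe maybe maybe maybe

Answer: maybe maybe maybe maybe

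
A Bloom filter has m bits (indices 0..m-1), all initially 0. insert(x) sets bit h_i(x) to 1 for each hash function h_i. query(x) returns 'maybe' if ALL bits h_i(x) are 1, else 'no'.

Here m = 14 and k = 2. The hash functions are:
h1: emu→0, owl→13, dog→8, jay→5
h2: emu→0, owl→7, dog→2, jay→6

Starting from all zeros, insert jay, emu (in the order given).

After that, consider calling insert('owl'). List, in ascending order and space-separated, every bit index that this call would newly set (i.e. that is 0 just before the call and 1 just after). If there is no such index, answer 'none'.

Start: bits=00000000000000
After insert 'jay': sets bits 5 6 -> bits=00000110000000
After insert 'emu': sets bits 0 -> bits=10000110000000
insert 'owl' would touch bits 7 13; currently bit7=0, bit13=0
Bits that are 0 among those (would change 0->1): 7 13

Answer: 7 13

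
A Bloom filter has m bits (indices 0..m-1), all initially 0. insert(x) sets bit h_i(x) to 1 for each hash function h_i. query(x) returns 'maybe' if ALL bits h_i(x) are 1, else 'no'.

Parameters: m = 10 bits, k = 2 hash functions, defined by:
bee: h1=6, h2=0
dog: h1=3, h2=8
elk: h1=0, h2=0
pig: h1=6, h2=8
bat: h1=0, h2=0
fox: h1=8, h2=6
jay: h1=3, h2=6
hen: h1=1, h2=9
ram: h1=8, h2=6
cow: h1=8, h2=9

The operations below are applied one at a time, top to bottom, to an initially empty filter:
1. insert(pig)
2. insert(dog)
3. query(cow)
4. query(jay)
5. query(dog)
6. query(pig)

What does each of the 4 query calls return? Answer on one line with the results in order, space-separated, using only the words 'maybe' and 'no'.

Answer: no maybe maybe maybe

Derivation:
Start: bits=0000000000
Op 1: insert pig -> sets bits 6 8 -> bits=0000001010
Op 2: insert dog -> sets bits 3 8 -> bits=0001001010
Op 3: query cow -> checks bit8=1, bit9=0 (has a 0) -> no
Op 4: query jay -> checks bit3=1, bit6=1 (all 1) -> maybe
Op 5: query dog -> checks bit3=1, bit8=1 (all 1) -> maybe
Op 6: query pig -> checks bit6=1, bit8=1 (all 1) -> maybe
Query results in order: no maybe maybe maybe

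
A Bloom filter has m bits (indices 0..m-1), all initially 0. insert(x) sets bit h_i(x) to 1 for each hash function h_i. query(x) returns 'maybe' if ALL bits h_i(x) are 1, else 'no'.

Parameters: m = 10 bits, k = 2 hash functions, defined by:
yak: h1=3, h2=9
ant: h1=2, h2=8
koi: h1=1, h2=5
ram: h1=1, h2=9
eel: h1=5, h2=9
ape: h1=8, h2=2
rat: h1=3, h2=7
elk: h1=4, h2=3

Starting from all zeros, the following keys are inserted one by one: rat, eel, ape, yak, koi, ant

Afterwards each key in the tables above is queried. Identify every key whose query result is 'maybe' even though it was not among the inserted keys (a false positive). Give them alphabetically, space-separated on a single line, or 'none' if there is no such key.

Answer: ram

Derivation:
Start: bits=0000000000
After insert 'rat': sets bits 3 7 -> bits=0001000100
After insert 'eel': sets bits 5 9 -> bits=0001010101
After insert 'ape': sets bits 2 8 -> bits=0011010111
After insert 'yak': sets bits 3 9 -> bits=0011010111
After insert 'koi': sets bits 1 5 -> bits=0111010111
After insert 'ant': sets bits 2 8 -> bits=0111010111
Not inserted: elk ram — query each against bits=0111010111:
query elk: checks bit3=1, bit4=0 (has a 0) -> no => not a false positive
query ram: checks bit1=1, bit9=1 (all 1) -> maybe => FALSE POSITIVE
False positives (alphabetical): ram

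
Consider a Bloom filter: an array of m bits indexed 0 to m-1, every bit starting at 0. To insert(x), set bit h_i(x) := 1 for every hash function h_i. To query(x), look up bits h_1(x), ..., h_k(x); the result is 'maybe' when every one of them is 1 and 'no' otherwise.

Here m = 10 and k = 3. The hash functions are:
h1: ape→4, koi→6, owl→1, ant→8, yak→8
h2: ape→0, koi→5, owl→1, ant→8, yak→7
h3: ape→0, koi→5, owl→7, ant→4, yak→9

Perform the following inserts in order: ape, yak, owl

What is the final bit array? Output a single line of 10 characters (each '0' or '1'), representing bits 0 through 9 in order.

Answer: 1100100111

Derivation:
Start: bits=0000000000
After insert 'ape': sets bits 0 4 -> bits=1000100000
After insert 'yak': sets bits 7 8 9 -> bits=1000100111
After insert 'owl': sets bits 1 7 -> bits=1100100111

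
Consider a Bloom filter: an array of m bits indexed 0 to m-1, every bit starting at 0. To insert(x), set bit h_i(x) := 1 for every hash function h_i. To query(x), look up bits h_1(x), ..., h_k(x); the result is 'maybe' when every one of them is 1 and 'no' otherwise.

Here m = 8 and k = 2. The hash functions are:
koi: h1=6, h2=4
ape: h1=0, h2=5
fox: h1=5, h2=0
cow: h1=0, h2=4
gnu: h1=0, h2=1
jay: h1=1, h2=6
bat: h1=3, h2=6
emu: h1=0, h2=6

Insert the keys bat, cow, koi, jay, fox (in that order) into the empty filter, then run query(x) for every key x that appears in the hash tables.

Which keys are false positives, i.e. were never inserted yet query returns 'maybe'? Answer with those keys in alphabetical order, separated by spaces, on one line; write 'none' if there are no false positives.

Start: bits=00000000
After insert 'bat': sets bits 3 6 -> bits=00010010
After insert 'cow': sets bits 0 4 -> bits=10011010
After insert 'koi': sets bits 4 6 -> bits=10011010
After insert 'jay': sets bits 1 6 -> bits=11011010
After insert 'fox': sets bits 0 5 -> bits=11011110
Not inserted: ape emu gnu — query each against bits=11011110:
query ape: checks bit0=1, bit5=1 (all 1) -> maybe => FALSE POSITIVE
query emu: checks bit0=1, bit6=1 (all 1) -> maybe => FALSE POSITIVE
query gnu: checks bit0=1, bit1=1 (all 1) -> maybe => FALSE POSITIVE
False positives (alphabetical): ape emu gnu

Answer: ape emu gnu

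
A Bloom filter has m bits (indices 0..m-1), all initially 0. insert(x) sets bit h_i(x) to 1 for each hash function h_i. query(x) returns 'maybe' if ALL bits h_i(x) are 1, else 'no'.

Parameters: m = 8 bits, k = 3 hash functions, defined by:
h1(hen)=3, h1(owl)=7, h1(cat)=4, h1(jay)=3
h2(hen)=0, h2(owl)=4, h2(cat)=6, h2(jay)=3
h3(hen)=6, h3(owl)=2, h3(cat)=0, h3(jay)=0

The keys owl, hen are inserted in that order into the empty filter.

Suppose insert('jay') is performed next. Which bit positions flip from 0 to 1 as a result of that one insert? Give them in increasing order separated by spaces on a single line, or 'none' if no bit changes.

Answer: none

Derivation:
Start: bits=00000000
After insert 'owl': sets bits 2 4 7 -> bits=00101001
After insert 'hen': sets bits 0 3 6 -> bits=10111011
insert 'jay' would touch bits 0 3; currently bit0=1, bit3=1
Bits that are 0 among those (would change 0->1): none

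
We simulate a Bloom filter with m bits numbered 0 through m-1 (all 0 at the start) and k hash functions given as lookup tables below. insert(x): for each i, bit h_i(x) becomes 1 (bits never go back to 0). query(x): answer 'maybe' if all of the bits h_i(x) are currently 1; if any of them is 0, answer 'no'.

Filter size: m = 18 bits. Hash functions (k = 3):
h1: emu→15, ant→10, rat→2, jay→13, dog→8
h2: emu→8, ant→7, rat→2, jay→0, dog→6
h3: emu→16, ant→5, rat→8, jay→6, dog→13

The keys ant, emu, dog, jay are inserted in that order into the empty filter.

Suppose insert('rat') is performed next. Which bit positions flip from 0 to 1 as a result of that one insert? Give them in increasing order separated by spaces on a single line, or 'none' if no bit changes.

Start: bits=000000000000000000
After insert 'ant': sets bits 5 7 10 -> bits=000001010010000000
After insert 'emu': sets bits 8 15 16 -> bits=000001011010000110
After insert 'dog': sets bits 6 8 13 -> bits=000001111010010110
After insert 'jay': sets bits 0 6 13 -> bits=100001111010010110
insert 'rat' would touch bits 2 8; currently bit2=0, bit8=1
Bits that are 0 among those (would change 0->1): 2

Answer: 2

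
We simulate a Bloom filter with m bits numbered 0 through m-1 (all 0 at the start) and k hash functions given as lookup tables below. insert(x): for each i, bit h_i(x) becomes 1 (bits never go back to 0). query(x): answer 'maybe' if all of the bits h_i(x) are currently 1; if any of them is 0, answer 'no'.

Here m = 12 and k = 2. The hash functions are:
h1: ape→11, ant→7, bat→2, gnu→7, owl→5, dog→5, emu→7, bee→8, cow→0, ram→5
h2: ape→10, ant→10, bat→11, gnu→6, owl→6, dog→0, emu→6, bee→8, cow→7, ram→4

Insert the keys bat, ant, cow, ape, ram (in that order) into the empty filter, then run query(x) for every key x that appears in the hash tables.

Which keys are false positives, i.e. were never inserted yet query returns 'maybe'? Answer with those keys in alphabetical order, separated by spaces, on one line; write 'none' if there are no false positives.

Answer: dog

Derivation:
Start: bits=000000000000
After insert 'bat': sets bits 2 11 -> bits=001000000001
After insert 'ant': sets bits 7 10 -> bits=001000010011
After insert 'cow': sets bits 0 7 -> bits=101000010011
After insert 'ape': sets bits 10 11 -> bits=101000010011
After insert 'ram': sets bits 4 5 -> bits=101011010011
Not inserted: bee dog emu gnu owl — query each against bits=101011010011:
query bee: checks bit8=0 (has a 0) -> no => not a false positive
query dog: checks bit0=1, bit5=1 (all 1) -> maybe => FALSE POSITIVE
query emu: checks bit6=0, bit7=1 (has a 0) -> no => not a false positive
query gnu: checks bit6=0, bit7=1 (has a 0) -> no => not a false positive
query owl: checks bit5=1, bit6=0 (has a 0) -> no => not a false positive
False positives (alphabetical): dog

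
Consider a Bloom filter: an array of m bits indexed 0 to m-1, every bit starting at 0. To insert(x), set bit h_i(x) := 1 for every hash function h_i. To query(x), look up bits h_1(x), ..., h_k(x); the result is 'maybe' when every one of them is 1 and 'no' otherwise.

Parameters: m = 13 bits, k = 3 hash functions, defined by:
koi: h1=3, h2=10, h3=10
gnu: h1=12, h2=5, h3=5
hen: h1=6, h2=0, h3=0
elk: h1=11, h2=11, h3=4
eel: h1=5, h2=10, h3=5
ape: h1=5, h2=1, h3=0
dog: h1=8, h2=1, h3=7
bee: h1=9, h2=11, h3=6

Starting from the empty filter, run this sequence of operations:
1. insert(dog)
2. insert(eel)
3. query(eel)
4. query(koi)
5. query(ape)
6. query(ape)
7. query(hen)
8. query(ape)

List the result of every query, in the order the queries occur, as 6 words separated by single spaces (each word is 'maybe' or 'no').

Start: bits=0000000000000
Op 1: insert dog -> sets bits 1 7 8 -> bits=0100000110000
Op 2: insert eel -> sets bits 5 10 -> bits=0100010110100
Op 3: query eel -> checks bit5=1, bit10=1 (all 1) -> maybe
Op 4: query koi -> checks bit3=0, bit10=1 (has a 0) -> no
Op 5: query ape -> checks bit0=0, bit1=1, bit5=1 (has a 0) -> no
Op 6: query ape -> checks bit0=0, bit1=1, bit5=1 (has a 0) -> no
Op 7: query hen -> checks bit0=0, bit6=0 (has a 0) -> no
Op 8: query ape -> checks bit0=0, bit1=1, bit5=1 (has a 0) -> no
Query results in order: maybe no no no no no

Answer: maybe no no no no no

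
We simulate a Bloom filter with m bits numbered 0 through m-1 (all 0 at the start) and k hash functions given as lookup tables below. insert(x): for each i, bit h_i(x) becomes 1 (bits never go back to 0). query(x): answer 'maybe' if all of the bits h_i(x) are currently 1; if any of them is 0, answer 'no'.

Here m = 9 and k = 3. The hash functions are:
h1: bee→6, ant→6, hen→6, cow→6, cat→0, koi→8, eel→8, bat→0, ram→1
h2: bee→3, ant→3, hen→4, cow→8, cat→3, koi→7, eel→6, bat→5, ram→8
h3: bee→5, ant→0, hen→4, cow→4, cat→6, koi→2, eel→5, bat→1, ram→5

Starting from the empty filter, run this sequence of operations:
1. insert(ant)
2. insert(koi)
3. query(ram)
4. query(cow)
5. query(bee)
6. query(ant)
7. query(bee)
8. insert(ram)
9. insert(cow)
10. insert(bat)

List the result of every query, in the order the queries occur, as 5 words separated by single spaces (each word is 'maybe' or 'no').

Start: bits=000000000
Op 1: insert ant -> sets bits 0 3 6 -> bits=100100100
Op 2: insert koi -> sets bits 2 7 8 -> bits=101100111
Op 3: query ram -> checks bit1=0, bit5=0, bit8=1 (has a 0) -> no
Op 4: query cow -> checks bit4=0, bit6=1, bit8=1 (has a 0) -> no
Op 5: query bee -> checks bit3=1, bit5=0, bit6=1 (has a 0) -> no
Op 6: query ant -> checks bit0=1, bit3=1, bit6=1 (all 1) -> maybe
Op 7: query bee -> checks bit3=1, bit5=0, bit6=1 (has a 0) -> no
Op 8: insert ram -> sets bits 1 5 8 -> bits=111101111
Op 9: insert cow -> sets bits 4 6 8 -> bits=111111111
Op 10: insert bat -> sets bits 0 1 5 -> bits=111111111
Query results in order: no no no maybe no

Answer: no no no maybe no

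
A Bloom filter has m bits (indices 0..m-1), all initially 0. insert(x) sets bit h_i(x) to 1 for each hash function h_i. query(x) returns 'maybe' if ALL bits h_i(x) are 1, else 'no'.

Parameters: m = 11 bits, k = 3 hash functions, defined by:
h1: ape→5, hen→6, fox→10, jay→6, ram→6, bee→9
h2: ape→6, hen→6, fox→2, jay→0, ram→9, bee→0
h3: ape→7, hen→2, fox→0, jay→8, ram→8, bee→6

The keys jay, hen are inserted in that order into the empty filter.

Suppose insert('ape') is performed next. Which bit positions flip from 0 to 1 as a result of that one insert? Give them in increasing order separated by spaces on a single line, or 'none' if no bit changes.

Start: bits=00000000000
After insert 'jay': sets bits 0 6 8 -> bits=10000010100
After insert 'hen': sets bits 2 6 -> bits=10100010100
insert 'ape' would touch bits 5 6 7; currently bit5=0, bit6=1, bit7=0
Bits that are 0 among those (would change 0->1): 5 7

Answer: 5 7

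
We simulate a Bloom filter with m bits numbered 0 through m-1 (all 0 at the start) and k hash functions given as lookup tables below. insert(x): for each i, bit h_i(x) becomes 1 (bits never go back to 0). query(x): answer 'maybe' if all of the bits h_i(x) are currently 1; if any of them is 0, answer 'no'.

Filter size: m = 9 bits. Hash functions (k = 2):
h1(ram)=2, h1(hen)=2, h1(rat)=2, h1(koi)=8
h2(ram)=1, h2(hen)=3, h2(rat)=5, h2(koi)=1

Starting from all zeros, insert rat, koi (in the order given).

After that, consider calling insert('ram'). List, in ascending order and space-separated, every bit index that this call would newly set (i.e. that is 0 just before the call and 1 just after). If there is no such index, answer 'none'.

Answer: none

Derivation:
Start: bits=000000000
After insert 'rat': sets bits 2 5 -> bits=001001000
After insert 'koi': sets bits 1 8 -> bits=011001001
insert 'ram' would touch bits 1 2; currently bit1=1, bit2=1
Bits that are 0 among those (would change 0->1): none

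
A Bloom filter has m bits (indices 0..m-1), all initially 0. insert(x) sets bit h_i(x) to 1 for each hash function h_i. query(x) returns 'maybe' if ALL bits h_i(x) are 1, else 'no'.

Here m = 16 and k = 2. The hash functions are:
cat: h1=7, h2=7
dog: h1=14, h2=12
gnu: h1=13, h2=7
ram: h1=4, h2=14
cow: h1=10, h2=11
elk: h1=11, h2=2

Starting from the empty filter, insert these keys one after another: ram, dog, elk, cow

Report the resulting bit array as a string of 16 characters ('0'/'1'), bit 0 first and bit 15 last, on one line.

Answer: 0010100000111010

Derivation:
Start: bits=0000000000000000
After insert 'ram': sets bits 4 14 -> bits=0000100000000010
After insert 'dog': sets bits 12 14 -> bits=0000100000001010
After insert 'elk': sets bits 2 11 -> bits=0010100000011010
After insert 'cow': sets bits 10 11 -> bits=0010100000111010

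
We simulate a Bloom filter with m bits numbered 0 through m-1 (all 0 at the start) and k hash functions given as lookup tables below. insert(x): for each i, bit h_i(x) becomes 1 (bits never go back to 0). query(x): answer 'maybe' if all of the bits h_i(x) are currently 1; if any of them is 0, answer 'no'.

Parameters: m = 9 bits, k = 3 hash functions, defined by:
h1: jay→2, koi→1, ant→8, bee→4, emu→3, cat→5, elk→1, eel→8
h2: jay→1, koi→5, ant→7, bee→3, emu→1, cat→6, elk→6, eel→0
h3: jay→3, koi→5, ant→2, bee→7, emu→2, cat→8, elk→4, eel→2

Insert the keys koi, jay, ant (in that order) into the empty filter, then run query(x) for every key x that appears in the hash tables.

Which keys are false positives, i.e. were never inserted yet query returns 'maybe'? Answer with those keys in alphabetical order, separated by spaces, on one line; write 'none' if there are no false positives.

Answer: emu

Derivation:
Start: bits=000000000
After insert 'koi': sets bits 1 5 -> bits=010001000
After insert 'jay': sets bits 1 2 3 -> bits=011101000
After insert 'ant': sets bits 2 7 8 -> bits=011101011
Not inserted: bee cat eel elk emu — query each against bits=011101011:
query bee: checks bit3=1, bit4=0, bit7=1 (has a 0) -> no => not a false positive
query cat: checks bit5=1, bit6=0, bit8=1 (has a 0) -> no => not a false positive
query eel: checks bit0=0, bit2=1, bit8=1 (has a 0) -> no => not a false positive
query elk: checks bit1=1, bit4=0, bit6=0 (has a 0) -> no => not a false positive
query emu: checks bit1=1, bit2=1, bit3=1 (all 1) -> maybe => FALSE POSITIVE
False positives (alphabetical): emu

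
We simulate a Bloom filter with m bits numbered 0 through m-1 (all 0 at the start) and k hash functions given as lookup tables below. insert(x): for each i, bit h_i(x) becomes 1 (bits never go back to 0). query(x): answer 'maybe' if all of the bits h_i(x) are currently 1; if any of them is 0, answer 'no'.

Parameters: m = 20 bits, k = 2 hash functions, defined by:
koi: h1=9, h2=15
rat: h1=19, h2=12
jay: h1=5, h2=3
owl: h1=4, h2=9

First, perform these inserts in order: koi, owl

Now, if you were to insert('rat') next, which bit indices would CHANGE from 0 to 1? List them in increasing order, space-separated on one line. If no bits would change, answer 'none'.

Answer: 12 19

Derivation:
Start: bits=00000000000000000000
After insert 'koi': sets bits 9 15 -> bits=00000000010000010000
After insert 'owl': sets bits 4 9 -> bits=00001000010000010000
insert 'rat' would touch bits 12 19; currently bit12=0, bit19=0
Bits that are 0 among those (would change 0->1): 12 19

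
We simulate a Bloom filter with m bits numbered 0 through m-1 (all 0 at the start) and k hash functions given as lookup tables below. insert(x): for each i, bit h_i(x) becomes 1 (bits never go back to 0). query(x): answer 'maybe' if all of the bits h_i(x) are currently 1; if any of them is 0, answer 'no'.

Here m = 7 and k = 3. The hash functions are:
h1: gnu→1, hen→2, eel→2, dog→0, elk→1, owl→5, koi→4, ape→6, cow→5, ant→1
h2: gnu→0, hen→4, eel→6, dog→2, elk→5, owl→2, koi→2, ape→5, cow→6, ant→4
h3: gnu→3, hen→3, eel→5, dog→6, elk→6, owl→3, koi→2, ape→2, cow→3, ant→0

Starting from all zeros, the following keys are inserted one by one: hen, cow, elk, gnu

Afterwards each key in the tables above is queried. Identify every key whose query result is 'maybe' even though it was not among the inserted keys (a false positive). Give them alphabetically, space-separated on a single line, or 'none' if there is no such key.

Start: bits=0000000
After insert 'hen': sets bits 2 3 4 -> bits=0011100
After insert 'cow': sets bits 3 5 6 -> bits=0011111
After insert 'elk': sets bits 1 5 6 -> bits=0111111
After insert 'gnu': sets bits 0 1 3 -> bits=1111111
Not inserted: ant ape dog eel koi owl — query each against bits=1111111:
query ant: checks bit0=1, bit1=1, bit4=1 (all 1) -> maybe => FALSE POSITIVE
query ape: checks bit2=1, bit5=1, bit6=1 (all 1) -> maybe => FALSE POSITIVE
query dog: checks bit0=1, bit2=1, bit6=1 (all 1) -> maybe => FALSE POSITIVE
query eel: checks bit2=1, bit5=1, bit6=1 (all 1) -> maybe => FALSE POSITIVE
query koi: checks bit2=1, bit4=1 (all 1) -> maybe => FALSE POSITIVE
query owl: checks bit2=1, bit3=1, bit5=1 (all 1) -> maybe => FALSE POSITIVE
False positives (alphabetical): ant ape dog eel koi owl

Answer: ant ape dog eel koi owl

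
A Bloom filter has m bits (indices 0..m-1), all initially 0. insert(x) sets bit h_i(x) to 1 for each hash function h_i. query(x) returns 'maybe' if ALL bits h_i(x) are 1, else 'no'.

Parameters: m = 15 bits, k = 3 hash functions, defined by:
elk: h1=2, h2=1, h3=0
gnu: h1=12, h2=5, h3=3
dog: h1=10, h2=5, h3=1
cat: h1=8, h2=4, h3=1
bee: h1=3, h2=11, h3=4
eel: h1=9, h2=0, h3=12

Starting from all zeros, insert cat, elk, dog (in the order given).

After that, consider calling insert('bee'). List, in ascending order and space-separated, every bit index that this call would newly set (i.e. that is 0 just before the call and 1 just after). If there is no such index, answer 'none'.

Start: bits=000000000000000
After insert 'cat': sets bits 1 4 8 -> bits=010010001000000
After insert 'elk': sets bits 0 1 2 -> bits=111010001000000
After insert 'dog': sets bits 1 5 10 -> bits=111011001010000
insert 'bee' would touch bits 3 4 11; currently bit3=0, bit4=1, bit11=0
Bits that are 0 among those (would change 0->1): 3 11

Answer: 3 11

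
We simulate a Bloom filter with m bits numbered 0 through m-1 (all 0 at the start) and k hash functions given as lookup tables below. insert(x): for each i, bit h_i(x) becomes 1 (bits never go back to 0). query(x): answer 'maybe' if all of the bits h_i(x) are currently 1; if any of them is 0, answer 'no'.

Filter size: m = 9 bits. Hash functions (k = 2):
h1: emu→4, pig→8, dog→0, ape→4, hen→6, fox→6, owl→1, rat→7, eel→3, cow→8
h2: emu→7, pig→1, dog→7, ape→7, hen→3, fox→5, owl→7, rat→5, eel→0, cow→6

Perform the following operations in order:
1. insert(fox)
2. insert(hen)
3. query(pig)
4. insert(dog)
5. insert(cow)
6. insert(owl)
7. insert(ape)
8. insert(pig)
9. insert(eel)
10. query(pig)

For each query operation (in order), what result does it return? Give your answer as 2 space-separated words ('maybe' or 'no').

Start: bits=000000000
Op 1: insert fox -> sets bits 5 6 -> bits=000001100
Op 2: insert hen -> sets bits 3 6 -> bits=000101100
Op 3: query pig -> checks bit1=0, bit8=0 (has a 0) -> no
Op 4: insert dog -> sets bits 0 7 -> bits=100101110
Op 5: insert cow -> sets bits 6 8 -> bits=100101111
Op 6: insert owl -> sets bits 1 7 -> bits=110101111
Op 7: insert ape -> sets bits 4 7 -> bits=110111111
Op 8: insert pig -> sets bits 1 8 -> bits=110111111
Op 9: insert eel -> sets bits 0 3 -> bits=110111111
Op 10: query pig -> checks bit1=1, bit8=1 (all 1) -> maybe
Query results in order: no maybe

Answer: no maybe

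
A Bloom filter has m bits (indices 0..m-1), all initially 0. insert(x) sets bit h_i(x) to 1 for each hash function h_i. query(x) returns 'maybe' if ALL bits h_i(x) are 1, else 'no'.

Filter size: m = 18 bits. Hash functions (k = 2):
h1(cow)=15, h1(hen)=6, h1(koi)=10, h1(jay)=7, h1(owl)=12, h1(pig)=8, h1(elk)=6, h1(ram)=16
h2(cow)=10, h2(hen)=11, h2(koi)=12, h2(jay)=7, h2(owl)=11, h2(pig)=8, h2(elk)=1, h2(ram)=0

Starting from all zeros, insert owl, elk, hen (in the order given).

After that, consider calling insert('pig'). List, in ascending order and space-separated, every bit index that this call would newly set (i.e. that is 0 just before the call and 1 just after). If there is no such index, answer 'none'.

Answer: 8

Derivation:
Start: bits=000000000000000000
After insert 'owl': sets bits 11 12 -> bits=000000000001100000
After insert 'elk': sets bits 1 6 -> bits=010000100001100000
After insert 'hen': sets bits 6 11 -> bits=010000100001100000
insert 'pig' would touch bits 8; currently bit8=0
Bits that are 0 among those (would change 0->1): 8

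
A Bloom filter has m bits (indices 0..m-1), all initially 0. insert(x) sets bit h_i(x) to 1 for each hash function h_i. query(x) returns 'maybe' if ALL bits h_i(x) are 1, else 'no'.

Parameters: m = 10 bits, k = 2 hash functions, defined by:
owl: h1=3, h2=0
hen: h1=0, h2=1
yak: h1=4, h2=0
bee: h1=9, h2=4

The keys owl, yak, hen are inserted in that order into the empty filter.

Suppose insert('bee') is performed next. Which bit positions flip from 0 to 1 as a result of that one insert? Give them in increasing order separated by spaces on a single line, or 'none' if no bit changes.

Start: bits=0000000000
After insert 'owl': sets bits 0 3 -> bits=1001000000
After insert 'yak': sets bits 0 4 -> bits=1001100000
After insert 'hen': sets bits 0 1 -> bits=1101100000
insert 'bee' would touch bits 4 9; currently bit4=1, bit9=0
Bits that are 0 among those (would change 0->1): 9

Answer: 9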